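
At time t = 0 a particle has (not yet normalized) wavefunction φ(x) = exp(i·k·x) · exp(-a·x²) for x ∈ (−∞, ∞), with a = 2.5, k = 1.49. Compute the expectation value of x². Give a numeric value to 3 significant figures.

⟨x²⟩ = ∫ x²·|φ|² dx / ∫|φ|² dx (integrals over the domain).
Gaussian moments: ∫x^(2j)·e^(−2ax²) dx = (2j−1)!!/(4a)^j · √(π/(2a)), odd powers integrate to 0; here √(π/(2a)) = 0.79267.
State is unnormalized: ∫|φ|² dx = 0.79267, and ∫φ*·x²·φ dx = 0.079267, so ⟨x²⟩ = 0.079267 / 0.79267.
⟨x²⟩ = 0.10000.

0.100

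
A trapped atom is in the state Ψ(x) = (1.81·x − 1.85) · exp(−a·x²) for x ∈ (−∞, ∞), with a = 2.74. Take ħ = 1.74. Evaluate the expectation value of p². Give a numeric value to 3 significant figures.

p² Ψ = −ħ² d²Ψ/dx²; ⟨p²⟩ = −ħ² ∫ Ψ*·Ψ'' dx / ∫|Ψ|² dx.
Expand each integrand as polynomial × e^(−2ax²) and use ∫x^(2j)·e^(−2ax²) dx = (2j−1)!!/(4a)^j · √(π/(2a)), odd powers → 0; here √(π/(2a)) = 0.75715. Differentiate with the product rule, d/dx e^(−ax²) = −2ax·e^(−ax²).
State is unnormalized: ∫|Ψ|² dx = 2.8177, and ∫Ψ*·(−ħ² Ψ'') dx = 27.129, so ⟨p²⟩ = 27.129 / 2.8177.
⟨p²⟩ = 9.6283.

9.63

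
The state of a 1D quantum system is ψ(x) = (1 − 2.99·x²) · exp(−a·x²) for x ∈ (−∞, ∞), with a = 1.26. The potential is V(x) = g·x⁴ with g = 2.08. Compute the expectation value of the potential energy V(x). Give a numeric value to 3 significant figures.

2.09

⟨V⟩ = ∫ V(x)·|ψ|² dx / ∫|ψ|² dx.
Expand each integrand as polynomial × e^(−2ax²) and use ∫x^(2j)·e^(−2ax²) dx = (2j−1)!!/(4a)^j · √(π/(2a)), odd powers → 0; here √(π/(2a)) = 1.1165.
State is unnormalized: ∫|ψ|² dx = 0.97066, and ∫ψ*·V(x)·ψ dx = 2.0258, so ⟨V⟩ = 2.0258 / 0.97066.
⟨V⟩ = 2.0870.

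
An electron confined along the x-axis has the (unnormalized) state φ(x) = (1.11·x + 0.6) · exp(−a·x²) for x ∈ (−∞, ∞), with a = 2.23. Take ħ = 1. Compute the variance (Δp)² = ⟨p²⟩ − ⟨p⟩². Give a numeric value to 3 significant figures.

3.47

Compute ⟨p⟩ and ⟨p²⟩ separately; (Δp)² = ⟨p²⟩ − ⟨p⟩².
Expand each integrand as polynomial × e^(−2ax²) and use ∫x^(2j)·e^(−2ax²) dx = (2j−1)!!/(4a)^j · √(π/(2a)), odd powers → 0; here √(π/(2a)) = 0.83928. Differentiate with the product rule, d/dx e^(−ax²) = −2ax·e^(−ax²).
Normalization: ∫|φ|² dx = 0.41807.
⟨p⟩ = 0.0000 and ⟨p²⟩ = 3.4667.
(Δp)² = 3.4667 − (0.0000)² = 3.4667.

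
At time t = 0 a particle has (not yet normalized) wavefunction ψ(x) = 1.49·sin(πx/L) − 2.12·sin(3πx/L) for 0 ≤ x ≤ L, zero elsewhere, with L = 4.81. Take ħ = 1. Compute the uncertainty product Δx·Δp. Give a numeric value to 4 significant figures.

1.303

Δx = √(⟨x²⟩−⟨x⟩²), Δp = √(⟨p²⟩−⟨p⟩²).
On 0 ≤ x ≤ L (j ≠ l): ∫sin²(jπx/L) dx = L/2, ∫sin(jπx/L)·sin(lπx/L) dx = 0; diagonal moments ∫x·sin²(jπx/L) dx = L²/4, ∫x²·sin²(jπx/L) dx = L³·(1/6 − 1/(4j²π²)); cross terms ∫x·sin(jπx/L)·sin(lπx/L) dx = 0 for j + l even and −4jlL²/(π²(j² − l²)²) for j + l odd, ∫x²·sin(jπx/L)·sin(lπx/L) dx = (−1)^(j+l)·4jlL³/(π²(j² − l²)²); higher powers the same way via product-to-sum and parts. d²/dx² sin(jπx/L) = −(jπ/L)²·sin(jπx/L); on 0 ≤ x ≤ L, ∫sin²(jπx/L) dx = L/2 and ∫sin(jπx/L)·sin(lπx/L) dx = 0 for j ≠ l, so only diagonal terms survive in ∫|ψ|² and ∫ψ·ψ″; ∫ψ·ψ′ dx = [ψ²/2] between the walls = 0.
Normalization: ∫|ψ|² dx = 16.148.
⟨x⟩ = 2.4050, ⟨x²⟩ = 6.4102 ⇒ Δx = 0.79132.
⟨p⟩ = 0.0000, ⟨p²⟩ = 2.7109 ⇒ Δp = 1.6465.
Δx·Δp = 1.3029.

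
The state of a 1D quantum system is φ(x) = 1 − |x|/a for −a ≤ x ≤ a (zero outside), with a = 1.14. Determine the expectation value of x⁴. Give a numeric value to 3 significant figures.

0.0483

⟨x⁴⟩ = ∫ x⁴·|φ|² dx / ∫|φ|² dx (integrals over the domain).
φ is even, so ∫ over [−a, a] = 2∫₀ᵃ with φ = 1 − x/a there: ∫₀ᵃ (1 − x/a)² dx = a/3, ∫₀ᵃ x²(1 − x/a)² dx = a³/30, ∫₀ᵃ x⁴(1 − x/a)² dx = a⁵/105.
State is unnormalized: ∫|φ|² dx = 0.76000, and ∫φ*·x⁴·φ dx = 0.036675, so ⟨x⁴⟩ = 0.036675 / 0.76000.
⟨x⁴⟩ = 0.048256.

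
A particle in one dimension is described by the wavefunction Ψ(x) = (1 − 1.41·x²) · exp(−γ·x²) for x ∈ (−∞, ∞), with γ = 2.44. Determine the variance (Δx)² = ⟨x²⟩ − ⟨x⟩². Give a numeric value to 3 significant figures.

Compute ⟨x⟩ and ⟨x²⟩ separately, then (Δx)² = ⟨x²⟩ − ⟨x⟩².
Expand each integrand as polynomial × e^(−2γx²) and use ∫x^(2j)·e^(−2γx²) dx = (2j−1)!!/(4γ)^j · √(π/(2γ)), odd powers → 0; here √(π/(2γ)) = 0.80235.
Normalization: ∫|Ψ|² dx = 0.62076.
⟨x⟩ = 0.0000 and ⟨x²⟩ = 0.059098.
(Δx)² = 0.059098 − (0.0000)² = 0.059098.

0.0591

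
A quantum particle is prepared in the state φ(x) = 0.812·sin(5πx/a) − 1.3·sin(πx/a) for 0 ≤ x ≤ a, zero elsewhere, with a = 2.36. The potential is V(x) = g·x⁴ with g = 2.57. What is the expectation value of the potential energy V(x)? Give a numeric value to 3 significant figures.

9.97

⟨V⟩ = ∫ V(x)·|φ|² dx / ∫|φ|² dx.
On 0 ≤ x ≤ a (j ≠ l): ∫sin²(jπx/a) dx = a/2, ∫sin(jπx/a)·sin(lπx/a) dx = 0; diagonal moments ∫x·sin²(jπx/a) dx = a²/4, ∫x²·sin²(jπx/a) dx = a³·(1/6 − 1/(4j²π²)); cross terms ∫x·sin(jπx/a)·sin(lπx/a) dx = 0 for j + l even and −4jla²/(π²(j² − l²)²) for j + l odd, ∫x²·sin(jπx/a)·sin(lπx/a) dx = (−1)^(j+l)·4jla³/(π²(j² − l²)²); higher powers the same way via product-to-sum and parts.
State is unnormalized: ∫|φ|² dx = 2.7722, and ∫φ*·V(x)·φ dx = 27.650, so ⟨V⟩ = 27.650 / 2.7722.
⟨V⟩ = 9.9740.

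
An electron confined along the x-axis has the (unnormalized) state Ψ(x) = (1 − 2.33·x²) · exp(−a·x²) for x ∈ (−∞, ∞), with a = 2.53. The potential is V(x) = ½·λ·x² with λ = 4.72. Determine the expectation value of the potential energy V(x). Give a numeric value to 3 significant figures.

⟨V⟩ = ∫ V(x)·|Ψ|² dx / ∫|Ψ|² dx.
Expand each integrand as polynomial × e^(−2ax²) and use ∫x^(2j)·e^(−2ax²) dx = (2j−1)!!/(4a)^j · √(π/(2a)), odd powers → 0; here √(π/(2a)) = 0.78795.
State is unnormalized: ∫|Ψ|² dx = 0.55043, and ∫Ψ*·V(x)·Ψ dx = 0.076021, so ⟨V⟩ = 0.076021 / 0.55043.
⟨V⟩ = 0.13811.

0.138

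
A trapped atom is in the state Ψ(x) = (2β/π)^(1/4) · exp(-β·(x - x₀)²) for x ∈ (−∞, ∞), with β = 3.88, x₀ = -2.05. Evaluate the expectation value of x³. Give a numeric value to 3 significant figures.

⟨x³⟩ = ∫ x³·|Ψ|² dx (integrals over the domain).
Gaussian moments (u = x − x₀): ∫u^(2j)·e^(−2βu²) du = (2j−1)!!/(4β)^j · √(π/(2β)), odd powers integrate to 0; here √(π/(2β)) = 0.63627.
⟨x³⟩ = -9.0114.

-9.01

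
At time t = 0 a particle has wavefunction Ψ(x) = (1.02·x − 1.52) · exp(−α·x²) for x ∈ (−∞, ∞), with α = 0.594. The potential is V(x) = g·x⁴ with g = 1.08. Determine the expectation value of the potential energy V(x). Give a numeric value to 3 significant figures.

⟨V⟩ = ∫ V(x)·|Ψ|² dx / ∫|Ψ|² dx.
Expand each integrand as polynomial × e^(−2αx²) and use ∫x^(2j)·e^(−2αx²) dx = (2j−1)!!/(4α)^j · √(π/(2α)), odd powers → 0; here √(π/(2α)) = 1.6262.
State is unnormalized: ∫|Ψ|² dx = 4.4692, and ∫Ψ*·V(x)·Ψ dx = 4.1996, so ⟨V⟩ = 4.1996 / 4.4692.
⟨V⟩ = 0.93969.

0.940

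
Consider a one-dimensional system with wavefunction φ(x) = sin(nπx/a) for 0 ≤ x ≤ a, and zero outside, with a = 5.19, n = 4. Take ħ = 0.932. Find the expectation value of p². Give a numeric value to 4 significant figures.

p² φ = −ħ² d²φ/dx²; ⟨p²⟩ = −ħ² ∫ φ*·φ'' dx / ∫|φ|² dx.
d/dx sin(nπx/a) = (nπ/a)·cos(nπx/a) and d²/dx² sin(nπx/a) = −(nπ/a)²·sin(nπx/a); on 0 ≤ x ≤ a, ∫sin²(nπx/a) dx = a/2 and ∫sin(nπx/a)·cos(nπx/a) dx = 0.
State is unnormalized: ∫|φ|² dx = 2.5950, and ∫φ*·(−ħ² φ'') dx = 13.215, so ⟨p²⟩ = 13.215 / 2.5950.
⟨p²⟩ = 5.0923.

5.092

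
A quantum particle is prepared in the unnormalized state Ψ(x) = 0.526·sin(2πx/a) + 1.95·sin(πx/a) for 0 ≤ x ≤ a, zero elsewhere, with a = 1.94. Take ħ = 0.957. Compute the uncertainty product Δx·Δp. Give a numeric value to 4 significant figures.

0.5424

Δx = √(⟨x²⟩−⟨x⟩²), Δp = √(⟨p²⟩−⟨p⟩²).
On 0 ≤ x ≤ a (j ≠ l): ∫sin²(jπx/a) dx = a/2, ∫sin(jπx/a)·sin(lπx/a) dx = 0; diagonal moments ∫x·sin²(jπx/a) dx = a²/4, ∫x²·sin²(jπx/a) dx = a³·(1/6 − 1/(4j²π²)); cross terms ∫x·sin(jπx/a)·sin(lπx/a) dx = 0 for j + l even and −4jla²/(π²(j² − l²)²) for j + l odd, ∫x²·sin(jπx/a)·sin(lπx/a) dx = (−1)^(j+l)·4jla³/(π²(j² − l²)²); higher powers the same way via product-to-sum and parts. d²/dx² sin(jπx/a) = −(jπ/a)²·sin(jπx/a); on 0 ≤ x ≤ a, ∫sin²(jπx/a) dx = a/2 and ∫sin(jπx/a)·sin(lπx/a) dx = 0 for j ≠ l, so only diagonal terms survive in ∫|Ψ|² and ∫Ψ·Ψ″; ∫Ψ·Ψ′ dx = [Ψ²/2] between the walls = 0.
Normalization: ∫|Ψ|² dx = 3.9568.
⟨x⟩ = 0.79427, ⟨x²⟩ = 0.73264 ⇒ Δx = 0.31904.
⟨p⟩ = 0.0000, ⟨p²⟩ = 2.8904 ⇒ Δp = 1.7001.
Δx·Δp = 0.54240.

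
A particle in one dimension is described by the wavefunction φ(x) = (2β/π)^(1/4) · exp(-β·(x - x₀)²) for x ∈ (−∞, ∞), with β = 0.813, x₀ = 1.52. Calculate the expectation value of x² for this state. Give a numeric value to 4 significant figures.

2.618

⟨x²⟩ = ∫ x²·|φ|² dx (integrals over the domain).
Gaussian moments (u = x − x₀): ∫u^(2j)·e^(−2βu²) du = (2j−1)!!/(4β)^j · √(π/(2β)), odd powers integrate to 0; here √(π/(2β)) = 1.3900.
⟨x²⟩ = 2.6179.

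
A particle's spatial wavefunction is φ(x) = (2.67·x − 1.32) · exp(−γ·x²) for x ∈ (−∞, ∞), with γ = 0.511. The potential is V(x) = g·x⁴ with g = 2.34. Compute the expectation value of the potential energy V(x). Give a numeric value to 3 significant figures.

6.16

⟨V⟩ = ∫ V(x)·|φ|² dx / ∫|φ|² dx.
Expand each integrand as polynomial × e^(−2γx²) and use ∫x^(2j)·e^(−2γx²) dx = (2j−1)!!/(4γ)^j · √(π/(2γ)), odd powers → 0; here √(π/(2γ)) = 1.7533.
State is unnormalized: ∫|φ|² dx = 9.1698, and ∫φ*·V(x)·φ dx = 56.506, so ⟨V⟩ = 56.506 / 9.1698.
⟨V⟩ = 6.1622.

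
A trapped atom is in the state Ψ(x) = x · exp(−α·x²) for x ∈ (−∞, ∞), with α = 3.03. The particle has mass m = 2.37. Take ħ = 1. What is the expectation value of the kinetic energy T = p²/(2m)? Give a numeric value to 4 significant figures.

1.918

T = −(ħ²/2m) d²/dx², so ⟨T⟩ = −(ħ²/2m) ∫ Ψ*·Ψ'' dx / ∫|Ψ|² dx; with m = 2.37.
Expand each integrand as polynomial × e^(−2αx²) and use ∫x^(2j)·e^(−2αx²) dx = (2j−1)!!/(4α)^j · √(π/(2α)), odd powers → 0; here √(π/(2α)) = 0.72001. Differentiate with the product rule, d/dx e^(−αx²) = −2αx·e^(−αx²).
State is unnormalized: ∫|Ψ|² dx = 0.059407, and ∫Ψ*·(−ħ²/2m · Ψ'') dx = 0.11393, so ⟨T⟩ = 0.11393 / 0.059407.
⟨T⟩ = 1.9177.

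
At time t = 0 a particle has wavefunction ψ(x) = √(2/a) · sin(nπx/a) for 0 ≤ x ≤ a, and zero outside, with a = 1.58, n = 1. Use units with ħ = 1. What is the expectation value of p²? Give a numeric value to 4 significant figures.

p² ψ = −ħ² d²ψ/dx²; ⟨p²⟩ = −ħ² ∫ ψ*·ψ'' dx.
d/dx sin(nπx/a) = (nπ/a)·cos(nπx/a) and d²/dx² sin(nπx/a) = −(nπ/a)²·sin(nπx/a); on 0 ≤ x ≤ a, ∫sin²(nπx/a) dx = a/2 and ∫sin(nπx/a)·cos(nπx/a) dx = 0.
⟨p²⟩ = 3.9535.

3.954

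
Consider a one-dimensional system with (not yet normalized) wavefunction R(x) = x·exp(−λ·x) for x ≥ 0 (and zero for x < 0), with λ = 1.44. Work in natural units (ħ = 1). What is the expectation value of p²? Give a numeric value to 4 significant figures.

2.074

p² R = −ħ² d²R/dx²; ⟨p²⟩ = −ħ² ∫ R*·R'' dx / ∫|R|² dx.
Differentiate x·exp(−λ·x) with the product rule; every integrand then reduces to terms xʲ·e^(−2λx) on [0, ∞), with ∫₀^∞ xʲ·e^(−2λx) dx = j!/(2λ)^(j+1).
State is unnormalized: ∫|R|² dx = 0.083724, and ∫R*·(−ħ² R'') dx = 0.17361, so ⟨p²⟩ = 0.17361 / 0.083724.
⟨p²⟩ = 2.0736.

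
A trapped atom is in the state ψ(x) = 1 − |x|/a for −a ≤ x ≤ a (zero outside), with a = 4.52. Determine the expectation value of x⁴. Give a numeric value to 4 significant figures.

⟨x⁴⟩ = ∫ x⁴·|ψ|² dx / ∫|ψ|² dx (integrals over the domain).
ψ is even, so ∫ over [−a, a] = 2∫₀ᵃ with ψ = 1 − x/a there: ∫₀ᵃ (1 − x/a)² dx = a/3, ∫₀ᵃ x²(1 − x/a)² dx = a³/30, ∫₀ᵃ x⁴(1 − x/a)² dx = a⁵/105.
State is unnormalized: ∫|ψ|² dx = 3.0133, and ∫ψ*·x⁴·ψ dx = 35.936, so ⟨x⁴⟩ = 35.936 / 3.0133.
⟨x⁴⟩ = 11.926.

11.93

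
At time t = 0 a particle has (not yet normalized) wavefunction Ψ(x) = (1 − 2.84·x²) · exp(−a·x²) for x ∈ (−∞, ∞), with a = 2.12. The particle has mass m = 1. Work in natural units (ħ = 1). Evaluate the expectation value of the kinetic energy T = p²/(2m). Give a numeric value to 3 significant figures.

T = −(ħ²/2m) d²/dx², so ⟨T⟩ = −(ħ²/2m) ∫ Ψ*·Ψ'' dx / ∫|Ψ|² dx; with m = 1.
Expand each integrand as polynomial × e^(−2ax²) and use ∫x^(2j)·e^(−2ax²) dx = (2j−1)!!/(4a)^j · √(π/(2a)), odd powers → 0; here √(π/(2a)) = 0.86078. Differentiate with the product rule, d/dx e^(−ax²) = −2ax·e^(−ax²).
State is unnormalized: ∫|Ψ|² dx = 0.57386, and ∫Ψ*·(−ħ²/2m · Ψ'') dx = 2.2400, so ⟨T⟩ = 2.2400 / 0.57386.
⟨T⟩ = 3.9033.

3.90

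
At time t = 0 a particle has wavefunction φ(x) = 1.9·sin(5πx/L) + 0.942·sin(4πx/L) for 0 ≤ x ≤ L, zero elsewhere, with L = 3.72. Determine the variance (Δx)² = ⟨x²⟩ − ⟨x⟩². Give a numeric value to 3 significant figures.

0.771

Compute ⟨x⟩ and ⟨x²⟩ separately, then (Δx)² = ⟨x²⟩ − ⟨x⟩².
On 0 ≤ x ≤ L (j ≠ l): ∫sin²(jπx/L) dx = L/2, ∫sin(jπx/L)·sin(lπx/L) dx = 0; diagonal moments ∫x·sin²(jπx/L) dx = L²/4, ∫x²·sin²(jπx/L) dx = L³·(1/6 − 1/(4j²π²)); cross terms ∫x·sin(jπx/L)·sin(lπx/L) dx = 0 for j + l even and −4jlL²/(π²(j² − l²)²) for j + l odd, ∫x²·sin(jπx/L)·sin(lπx/L) dx = (−1)^(j+l)·4jlL³/(π²(j² − l²)²); higher powers the same way via product-to-sum and parts.
Normalization: ∫|φ|² dx = 8.3651.
⟨x⟩ = 1.2674 and ⟨x²⟩ = 2.3772.
(Δx)² = 2.3772 − (1.2674)² = 0.77088.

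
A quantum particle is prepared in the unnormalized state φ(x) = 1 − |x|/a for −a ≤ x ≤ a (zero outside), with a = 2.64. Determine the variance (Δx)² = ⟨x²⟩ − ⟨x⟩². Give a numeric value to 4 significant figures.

Compute ⟨x⟩ and ⟨x²⟩ separately, then (Δx)² = ⟨x²⟩ − ⟨x⟩².
φ is even, so ∫ over [−a, a] = 2∫₀ᵃ with φ = 1 − x/a there: ∫₀ᵃ (1 − x/a)² dx = a/3, ∫₀ᵃ x²(1 − x/a)² dx = a³/30, ∫₀ᵃ x⁴(1 − x/a)² dx = a⁵/105.
Normalization: ∫|φ|² dx = 1.7600.
⟨x⟩ = 0.0000 and ⟨x²⟩ = 0.69696.
(Δx)² = 0.69696 − (0.0000)² = 0.69696.

0.6970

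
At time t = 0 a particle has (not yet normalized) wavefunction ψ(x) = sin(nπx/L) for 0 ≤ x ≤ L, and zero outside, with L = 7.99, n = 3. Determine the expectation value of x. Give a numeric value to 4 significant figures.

3.995

⟨x⟩ = ∫ x·|ψ|² dx / ∫|ψ|² dx (integrals over the domain).
With sin²θ = (1 − cos2θ)/2 on 0 ≤ x ≤ L: ∫sin²(nπx/L) dx = L/2, ∫x·sin²(nπx/L) dx = L²/4, ∫x²·sin²(nπx/L) dx = L³·(1/6 − 1/(4n²π²)); higher powers xᵏ the same way, integrating xᵏ·cos(2nπx/L) by parts.
State is unnormalized: ∫|ψ|² dx = 3.9950, and ∫ψ*·x·ψ dx = 15.960, so ⟨x⟩ = 15.960 / 3.9950.
⟨x⟩ = 3.9950.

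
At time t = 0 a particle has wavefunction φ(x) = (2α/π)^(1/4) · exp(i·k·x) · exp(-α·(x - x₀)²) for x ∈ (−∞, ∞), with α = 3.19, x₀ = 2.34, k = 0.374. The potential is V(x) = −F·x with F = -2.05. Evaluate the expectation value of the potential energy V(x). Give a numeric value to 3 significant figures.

4.80

⟨V⟩ = ∫ V(x)·|φ|² dx.
Gaussian moments (u = x − x₀): ∫u^(2j)·e^(−2αu²) du = (2j−1)!!/(4α)^j · √(π/(2α)), odd powers integrate to 0; here √(π/(2α)) = 0.70172.
⟨V⟩ = 4.7970.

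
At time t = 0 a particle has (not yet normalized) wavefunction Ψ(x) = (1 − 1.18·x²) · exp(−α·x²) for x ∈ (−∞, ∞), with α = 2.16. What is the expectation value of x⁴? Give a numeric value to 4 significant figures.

⟨x⁴⟩ = ∫ x⁴·|Ψ|² dx / ∫|Ψ|² dx (integrals over the domain).
Expand each integrand as polynomial × e^(−2αx²) and use ∫x^(2j)·e^(−2αx²) dx = (2j−1)!!/(4α)^j · √(π/(2α)), odd powers → 0; here √(π/(2α)) = 0.85277.
State is unnormalized: ∫|Ψ|² dx = 0.66756, and ∫Ψ*·x⁴·Ψ dx = 0.0098391, so ⟨x⁴⟩ = 0.0098391 / 0.66756.
⟨x⁴⟩ = 0.014739.

0.01474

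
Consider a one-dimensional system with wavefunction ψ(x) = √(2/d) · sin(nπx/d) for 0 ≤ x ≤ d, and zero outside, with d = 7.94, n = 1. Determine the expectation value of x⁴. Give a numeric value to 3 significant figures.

⟨x⁴⟩ = ∫ x⁴·|ψ|² dx (integrals over the domain).
With sin²θ = (1 − cos2θ)/2 on 0 ≤ x ≤ d: ∫sin²(nπx/d) dx = d/2, ∫x·sin²(nπx/d) dx = d²/4, ∫x²·sin²(nπx/d) dx = d³·(1/6 − 1/(4n²π²)); higher powers xᵏ the same way, integrating xᵏ·cos(2nπx/d) by parts.
⟨x⁴⟩ = 453.40.

453.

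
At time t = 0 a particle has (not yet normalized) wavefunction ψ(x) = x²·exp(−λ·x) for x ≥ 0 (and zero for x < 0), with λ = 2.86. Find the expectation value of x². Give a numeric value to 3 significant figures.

⟨x²⟩ = ∫ x²·|ψ|² dx / ∫|ψ|² dx (integrals over the domain).
Every integrand reduces to terms xʲ·e^(−2λx) on [0, ∞); use ∫₀^∞ xʲ·e^(−2λx) dx = j!/(2λ)^(j+1).
State is unnormalized: ∫|ψ|² dx = 0.0039195, and ∫ψ*·x²·ψ dx = 0.0035939, so ⟨x²⟩ = 0.0035939 / 0.0039195.
⟨x²⟩ = 0.91692.

0.917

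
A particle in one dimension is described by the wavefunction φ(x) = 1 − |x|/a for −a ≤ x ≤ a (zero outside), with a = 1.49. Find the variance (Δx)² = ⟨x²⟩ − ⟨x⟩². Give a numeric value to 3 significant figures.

Compute ⟨x⟩ and ⟨x²⟩ separately, then (Δx)² = ⟨x²⟩ − ⟨x⟩².
φ is even, so ∫ over [−a, a] = 2∫₀ᵃ with φ = 1 − x/a there: ∫₀ᵃ (1 − x/a)² dx = a/3, ∫₀ᵃ x²(1 − x/a)² dx = a³/30, ∫₀ᵃ x⁴(1 − x/a)² dx = a⁵/105.
Normalization: ∫|φ|² dx = 0.99333.
⟨x⟩ = 0.0000 and ⟨x²⟩ = 0.22201.
(Δx)² = 0.22201 − (0.0000)² = 0.22201.

0.222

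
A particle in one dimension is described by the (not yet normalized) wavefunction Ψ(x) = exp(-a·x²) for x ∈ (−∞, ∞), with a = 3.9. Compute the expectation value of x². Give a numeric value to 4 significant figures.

⟨x²⟩ = ∫ x²·|Ψ|² dx / ∫|Ψ|² dx (integrals over the domain).
Gaussian moments: ∫x^(2j)·e^(−2ax²) dx = (2j−1)!!/(4a)^j · √(π/(2a)), odd powers integrate to 0; here √(π/(2a)) = 0.63464.
State is unnormalized: ∫|Ψ|² dx = 0.63464, and ∫Ψ*·x²·Ψ dx = 0.040682, so ⟨x²⟩ = 0.040682 / 0.63464.
⟨x²⟩ = 0.064103.

0.06410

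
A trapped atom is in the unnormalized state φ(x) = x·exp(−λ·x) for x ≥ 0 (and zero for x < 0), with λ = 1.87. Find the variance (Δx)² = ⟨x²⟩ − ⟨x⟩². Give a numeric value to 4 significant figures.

0.2145

Compute ⟨x⟩ and ⟨x²⟩ separately, then (Δx)² = ⟨x²⟩ − ⟨x⟩².
Every integrand reduces to terms xʲ·e^(−2λx) on [0, ∞); use ∫₀^∞ xʲ·e^(−2λx) dx = j!/(2λ)^(j+1).
Normalization: ∫|φ|² dx = 0.038231.
⟨x⟩ = 0.80214 and ⟨x²⟩ = 0.85790.
(Δx)² = 0.85790 − (0.80214)² = 0.21448.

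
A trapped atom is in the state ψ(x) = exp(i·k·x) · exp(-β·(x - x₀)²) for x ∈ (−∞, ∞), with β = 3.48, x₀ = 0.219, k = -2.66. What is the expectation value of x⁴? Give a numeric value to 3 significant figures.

⟨x⁴⟩ = ∫ x⁴·|ψ|² dx / ∫|ψ|² dx (integrals over the domain).
Gaussian moments (u = x − x₀): ∫u^(2j)·e^(−2βu²) du = (2j−1)!!/(4β)^j · √(π/(2β)), odd powers integrate to 0; here √(π/(2β)) = 0.67185.
State is unnormalized: ∫|ψ|² dx = 0.67185, and ∫ψ*·x⁴·ψ dx = 0.025836, so ⟨x⁴⟩ = 0.025836 / 0.67185.
⟨x⁴⟩ = 0.038456.

0.0385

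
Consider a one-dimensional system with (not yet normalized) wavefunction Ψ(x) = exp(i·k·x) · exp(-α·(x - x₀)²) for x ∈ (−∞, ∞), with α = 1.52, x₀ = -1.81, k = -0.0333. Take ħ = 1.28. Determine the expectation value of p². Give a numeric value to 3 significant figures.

2.49

p² Ψ = −ħ² d²Ψ/dx²; ⟨p²⟩ = −ħ² ∫ Ψ*·Ψ'' dx / ∫|Ψ|² dx.
Gaussian moments (u = x − x₀): ∫u^(2j)·e^(−2αu²) du = (2j−1)!!/(4α)^j · √(π/(2α)), odd powers integrate to 0; here √(π/(2α)) = 1.0166. Derivatives: Ψ′ = (ik − 2αu)·Ψ, Ψ″ = ((ik − 2αu)² − 2α)·Ψ; the odd-in-u pieces drop out.
State is unnormalized: ∫|Ψ|² dx = 1.0166, and ∫Ψ*·(−ħ² Ψ'') dx = 2.5335, so ⟨p²⟩ = 2.5335 / 1.0166.
⟨p²⟩ = 2.4922.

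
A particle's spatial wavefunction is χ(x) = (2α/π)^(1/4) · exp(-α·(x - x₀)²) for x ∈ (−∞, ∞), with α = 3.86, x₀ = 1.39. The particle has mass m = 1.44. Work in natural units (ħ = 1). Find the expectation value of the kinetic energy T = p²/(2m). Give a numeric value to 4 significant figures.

1.340

T = −(ħ²/2m) d²/dx², so ⟨T⟩ = −(ħ²/2m) ∫ χ*·χ'' dx; with m = 1.44.
Gaussian moments (u = x − x₀): ∫u^(2j)·e^(−2αu²) du = (2j−1)!!/(4α)^j · √(π/(2α)), odd powers integrate to 0; here √(π/(2α)) = 0.63792. Derivatives: d/dx e^(−αu²) = −2αu·e^(−αu²), d²/dx² e^(−αu²) = (4α²u² − 2α)·e^(−αu²).
⟨T⟩ = 1.3403.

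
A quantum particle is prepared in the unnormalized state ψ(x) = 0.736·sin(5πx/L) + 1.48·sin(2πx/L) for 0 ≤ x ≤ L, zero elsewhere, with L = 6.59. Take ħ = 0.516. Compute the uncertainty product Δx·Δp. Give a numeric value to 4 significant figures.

Δx = √(⟨x²⟩−⟨x⟩²), Δp = √(⟨p²⟩−⟨p⟩²).
On 0 ≤ x ≤ L (j ≠ l): ∫sin²(jπx/L) dx = L/2, ∫sin(jπx/L)·sin(lπx/L) dx = 0; diagonal moments ∫x·sin²(jπx/L) dx = L²/4, ∫x²·sin²(jπx/L) dx = L³·(1/6 − 1/(4j²π²)); cross terms ∫x·sin(jπx/L)·sin(lπx/L) dx = 0 for j + l even and −4jlL²/(π²(j² − l²)²) for j + l odd, ∫x²·sin(jπx/L)·sin(lπx/L) dx = (−1)^(j+l)·4jlL³/(π²(j² − l²)²); higher powers the same way via product-to-sum and parts. d²/dx² sin(jπx/L) = −(jπ/L)²·sin(jπx/L); on 0 ≤ x ≤ L, ∫sin²(jπx/L) dx = L/2 and ∫sin(jπx/L)·sin(lπx/L) dx = 0 for j ≠ l, so only diagonal terms survive in ∫|ψ|² and ∫ψ·ψ″; ∫ψ·ψ′ dx = [ψ²/2] between the walls = 0.
Normalization: ∫|ψ|² dx = 9.0023.
⟨x⟩ = 3.1984, ⟨x²⟩ = 13.381 ⇒ Δx = 1.7752.
⟨p⟩ = 0.0000, ⟨p²⟩ = 0.49399 ⇒ Δp = 0.70284.
Δx·Δp = 1.2477.

1.248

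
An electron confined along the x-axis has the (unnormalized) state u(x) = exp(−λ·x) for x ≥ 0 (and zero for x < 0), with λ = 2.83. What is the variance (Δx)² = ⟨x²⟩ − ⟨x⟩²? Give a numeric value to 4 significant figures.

0.03122

Compute ⟨x⟩ and ⟨x²⟩ separately, then (Δx)² = ⟨x²⟩ − ⟨x⟩².
Every integrand reduces to terms xʲ·e^(−2λx) on [0, ∞); use ∫₀^∞ xʲ·e^(−2λx) dx = j!/(2λ)^(j+1).
Normalization: ∫|u|² dx = 0.17668.
⟨x⟩ = 0.17668 and ⟨x²⟩ = 0.062431.
(Δx)² = 0.062431 − (0.17668)² = 0.031215.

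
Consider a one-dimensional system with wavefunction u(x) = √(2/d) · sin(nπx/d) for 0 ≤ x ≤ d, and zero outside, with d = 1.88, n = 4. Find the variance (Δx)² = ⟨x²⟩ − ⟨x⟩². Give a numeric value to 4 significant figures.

0.2833

Compute ⟨x⟩ and ⟨x²⟩ separately, then (Δx)² = ⟨x²⟩ − ⟨x⟩².
With sin²θ = (1 − cos2θ)/2 on 0 ≤ x ≤ d: ∫sin²(nπx/d) dx = d/2, ∫x·sin²(nπx/d) dx = d²/4, ∫x²·sin²(nπx/d) dx = d³·(1/6 − 1/(4n²π²)); higher powers xᵏ the same way, integrating xᵏ·cos(2nπx/d) by parts.
⟨x⟩ = 0.94000 and ⟨x²⟩ = 1.1669.
(Δx)² = 1.1669 − (0.94000)² = 0.28334.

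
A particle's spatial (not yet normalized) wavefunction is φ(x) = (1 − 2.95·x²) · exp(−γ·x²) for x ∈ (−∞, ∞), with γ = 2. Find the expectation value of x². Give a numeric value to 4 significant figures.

0.1542

⟨x²⟩ = ∫ x²·|φ|² dx / ∫|φ|² dx (integrals over the domain).
Expand each integrand as polynomial × e^(−2γx²) and use ∫x^(2j)·e^(−2γx²) dx = (2j−1)!!/(4γ)^j · √(π/(2γ)), odd powers → 0; here √(π/(2γ)) = 0.88623.
State is unnormalized: ∫|φ|² dx = 0.59415, and ∫φ*·x²·φ dx = 0.091630, so ⟨x²⟩ = 0.091630 / 0.59415.
⟨x²⟩ = 0.15422.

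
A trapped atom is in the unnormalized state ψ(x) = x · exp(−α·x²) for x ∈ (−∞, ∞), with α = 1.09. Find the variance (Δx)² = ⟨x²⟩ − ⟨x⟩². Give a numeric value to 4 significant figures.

Compute ⟨x⟩ and ⟨x²⟩ separately, then (Δx)² = ⟨x²⟩ − ⟨x⟩².
Expand each integrand as polynomial × e^(−2αx²) and use ∫x^(2j)·e^(−2αx²) dx = (2j−1)!!/(4α)^j · √(π/(2α)), odd powers → 0; here √(π/(2α)) = 1.2005.
Normalization: ∫|ψ|² dx = 0.27533.
⟨x⟩ = 0.0000 and ⟨x²⟩ = 0.68807.
(Δx)² = 0.68807 − (0.0000)² = 0.68807.

0.6881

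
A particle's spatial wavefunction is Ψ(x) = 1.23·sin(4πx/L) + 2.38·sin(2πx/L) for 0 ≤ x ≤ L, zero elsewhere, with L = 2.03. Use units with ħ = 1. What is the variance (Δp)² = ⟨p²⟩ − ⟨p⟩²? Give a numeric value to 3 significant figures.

15.6

Compute ⟨p⟩ and ⟨p²⟩ separately; (Δp)² = ⟨p²⟩ − ⟨p⟩².
d²/dx² sin(jπx/L) = −(jπ/L)²·sin(jπx/L); on 0 ≤ x ≤ L, ∫sin²(jπx/L) dx = L/2 and ∫sin(jπx/L)·sin(lπx/L) dx = 0 for j ≠ l, so only diagonal terms survive in ∫|Ψ|² and ∫Ψ·Ψ″; ∫Ψ·Ψ′ dx = [Ψ²/2] between the walls = 0.
Normalization: ∫|Ψ|² dx = 7.2850.
⟨p⟩ = 0.0000 and ⟨p²⟩ = 15.638.
(Δp)² = 15.638 − (0.0000)² = 15.638.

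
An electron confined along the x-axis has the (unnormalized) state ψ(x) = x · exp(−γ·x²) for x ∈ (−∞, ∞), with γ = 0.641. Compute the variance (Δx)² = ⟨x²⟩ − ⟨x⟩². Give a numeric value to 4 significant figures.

Compute ⟨x⟩ and ⟨x²⟩ separately, then (Δx)² = ⟨x²⟩ − ⟨x⟩².
Expand each integrand as polynomial × e^(−2γx²) and use ∫x^(2j)·e^(−2γx²) dx = (2j−1)!!/(4γ)^j · √(π/(2γ)), odd powers → 0; here √(π/(2γ)) = 1.5654.
Normalization: ∫|ψ|² dx = 0.61054.
⟨x⟩ = 0.0000 and ⟨x²⟩ = 1.1700.
(Δx)² = 1.1700 − (0.0000)² = 1.1700.

1.170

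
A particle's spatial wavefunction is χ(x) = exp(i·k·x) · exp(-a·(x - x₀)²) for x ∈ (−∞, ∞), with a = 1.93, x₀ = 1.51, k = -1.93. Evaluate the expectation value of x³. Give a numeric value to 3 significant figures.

⟨x³⟩ = ∫ x³·|χ|² dx / ∫|χ|² dx (integrals over the domain).
Gaussian moments (u = x − x₀): ∫u^(2j)·e^(−2au²) du = (2j−1)!!/(4a)^j · √(π/(2a)), odd powers integrate to 0; here √(π/(2a)) = 0.90216.
State is unnormalized: ∫|χ|² dx = 0.90216, and ∫χ*·x³·χ dx = 3.6354, so ⟨x³⟩ = 3.6354 / 0.90216.
⟨x³⟩ = 4.0297.

4.03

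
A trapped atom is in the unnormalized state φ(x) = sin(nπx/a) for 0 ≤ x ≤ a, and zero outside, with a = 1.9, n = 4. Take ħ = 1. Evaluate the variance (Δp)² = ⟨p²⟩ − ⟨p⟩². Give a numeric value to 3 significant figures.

43.7

Compute ⟨p⟩ and ⟨p²⟩ separately; (Δp)² = ⟨p²⟩ − ⟨p⟩².
d/dx sin(nπx/a) = (nπ/a)·cos(nπx/a) and d²/dx² sin(nπx/a) = −(nπ/a)²·sin(nπx/a); on 0 ≤ x ≤ a, ∫sin²(nπx/a) dx = a/2 and ∫sin(nπx/a)·cos(nπx/a) dx = 0.
Normalization: ∫|φ|² dx = 0.95000.
⟨p⟩ = 0.0000 and ⟨p²⟩ = 43.743.
(Δp)² = 43.743 − (0.0000)² = 43.743.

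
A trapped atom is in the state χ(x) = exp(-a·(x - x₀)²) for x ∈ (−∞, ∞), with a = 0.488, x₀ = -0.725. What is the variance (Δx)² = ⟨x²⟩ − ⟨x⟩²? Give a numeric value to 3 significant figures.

Compute ⟨x⟩ and ⟨x²⟩ separately, then (Δx)² = ⟨x²⟩ − ⟨x⟩².
Gaussian moments (u = x − x₀): ∫u^(2j)·e^(−2au²) du = (2j−1)!!/(4a)^j · √(π/(2a)), odd powers integrate to 0; here √(π/(2a)) = 1.7941.
Normalization: ∫|χ|² dx = 1.7941.
⟨x⟩ = -0.72500 and ⟨x²⟩ = 1.0379.
(Δx)² = 1.0379 − (-0.72500)² = 0.51230.

0.512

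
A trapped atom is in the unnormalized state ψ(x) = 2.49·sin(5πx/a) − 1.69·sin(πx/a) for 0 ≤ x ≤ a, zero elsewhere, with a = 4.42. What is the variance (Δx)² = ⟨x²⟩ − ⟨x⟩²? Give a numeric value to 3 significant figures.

1.16

Compute ⟨x⟩ and ⟨x²⟩ separately, then (Δx)² = ⟨x²⟩ − ⟨x⟩².
On 0 ≤ x ≤ a (j ≠ l): ∫sin²(jπx/a) dx = a/2, ∫sin(jπx/a)·sin(lπx/a) dx = 0; diagonal moments ∫x·sin²(jπx/a) dx = a²/4, ∫x²·sin²(jπx/a) dx = a³·(1/6 − 1/(4j²π²)); cross terms ∫x·sin(jπx/a)·sin(lπx/a) dx = 0 for j + l even and −4jla²/(π²(j² − l²)²) for j + l odd, ∫x²·sin(jπx/a)·sin(lπx/a) dx = (−1)^(j+l)·4jla³/(π²(j² − l²)²); higher powers the same way via product-to-sum and parts.
Normalization: ∫|ψ|² dx = 20.014.
⟨x⟩ = 2.2100 and ⟨x²⟩ = 6.0451.
(Δx)² = 6.0451 − (2.2100)² = 1.1610.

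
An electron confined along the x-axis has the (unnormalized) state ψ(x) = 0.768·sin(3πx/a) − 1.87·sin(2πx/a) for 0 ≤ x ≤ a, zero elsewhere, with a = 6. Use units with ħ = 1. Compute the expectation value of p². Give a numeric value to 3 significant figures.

1.29

p² ψ = −ħ² d²ψ/dx²; ⟨p²⟩ = −ħ² ∫ ψ*·ψ'' dx / ∫|ψ|² dx.
d²/dx² sin(jπx/a) = −(jπ/a)²·sin(jπx/a); on 0 ≤ x ≤ a, ∫sin²(jπx/a) dx = a/2 and ∫sin(jπx/a)·sin(lπx/a) dx = 0 for j ≠ l, so only diagonal terms survive in ∫|ψ|² and ∫ψ·ψ″; ∫ψ·ψ′ dx = [ψ²/2] between the walls = 0.
State is unnormalized: ∫|ψ|² dx = 12.260, and ∫ψ*·(−ħ² ψ'') dx = 15.870, so ⟨p²⟩ = 15.870 / 12.260.
⟨p²⟩ = 1.2945.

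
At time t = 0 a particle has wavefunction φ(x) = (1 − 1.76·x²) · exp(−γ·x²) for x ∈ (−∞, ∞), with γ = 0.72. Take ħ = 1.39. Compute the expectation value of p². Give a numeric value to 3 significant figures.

p² φ = −ħ² d²φ/dx²; ⟨p²⟩ = −ħ² ∫ φ*·φ'' dx / ∫|φ|² dx.
Expand each integrand as polynomial × e^(−2γx²) and use ∫x^(2j)·e^(−2γx²) dx = (2j−1)!!/(4γ)^j · √(π/(2γ)), odd powers → 0; here √(π/(2γ)) = 1.4770. Differentiate with the product rule, d/dx e^(−γx²) = −2γx·e^(−γx²).
State is unnormalized: ∫|φ|² dx = 1.3266, and ∫φ*·(−ħ² φ'') dx = 9.9376, so ⟨p²⟩ = 9.9376 / 1.3266.
⟨p²⟩ = 7.4910.

7.49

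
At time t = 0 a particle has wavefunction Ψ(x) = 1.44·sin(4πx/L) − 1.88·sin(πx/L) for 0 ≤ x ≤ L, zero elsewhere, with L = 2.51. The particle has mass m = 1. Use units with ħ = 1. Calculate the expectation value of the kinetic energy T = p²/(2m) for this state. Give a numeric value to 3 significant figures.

T = −(ħ²/2m) d²/dx², so ⟨T⟩ = −(ħ²/2m) ∫ Ψ*·Ψ'' dx / ∫|Ψ|² dx; with m = 1.
d²/dx² sin(jπx/L) = −(jπ/L)²·sin(jπx/L); on 0 ≤ x ≤ L, ∫sin²(jπx/L) dx = L/2 and ∫sin(jπx/L)·sin(lπx/L) dx = 0 for j ≠ l, so only diagonal terms survive in ∫|Ψ|² and ∫Ψ·Ψ″; ∫Ψ·Ψ′ dx = [Ψ²/2] between the walls = 0.
State is unnormalized: ∫|Ψ|² dx = 7.0380, and ∫Ψ*·(−ħ²/2m · Ψ'') dx = 36.089, so ⟨T⟩ = 36.089 / 7.0380.
⟨T⟩ = 5.1277.

5.13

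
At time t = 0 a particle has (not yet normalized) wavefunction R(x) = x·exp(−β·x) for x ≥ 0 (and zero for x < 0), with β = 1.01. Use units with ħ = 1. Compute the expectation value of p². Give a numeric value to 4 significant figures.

p² R = −ħ² d²R/dx²; ⟨p²⟩ = −ħ² ∫ R*·R'' dx / ∫|R|² dx.
Differentiate x·exp(−β·x) with the product rule; every integrand then reduces to terms xʲ·e^(−2βx) on [0, ∞), with ∫₀^∞ xʲ·e^(−2βx) dx = j!/(2β)^(j+1).
State is unnormalized: ∫|R|² dx = 0.24265, and ∫R*·(−ħ² R'') dx = 0.24752, so ⟨p²⟩ = 0.24752 / 0.24265.
⟨p²⟩ = 1.0201.

1.020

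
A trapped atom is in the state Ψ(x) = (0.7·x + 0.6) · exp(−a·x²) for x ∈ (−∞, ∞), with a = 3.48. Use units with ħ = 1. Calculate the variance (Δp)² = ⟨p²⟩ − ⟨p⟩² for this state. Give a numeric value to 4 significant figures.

Compute ⟨p⟩ and ⟨p²⟩ separately; (Δp)² = ⟨p²⟩ − ⟨p⟩².
Expand each integrand as polynomial × e^(−2ax²) and use ∫x^(2j)·e^(−2ax²) dx = (2j−1)!!/(4a)^j · √(π/(2a)), odd powers → 0; here √(π/(2a)) = 0.67185. Differentiate with the product rule, d/dx e^(−ax²) = −2ax·e^(−ax²).
Normalization: ∫|Ψ|² dx = 0.26551.
⟨p⟩ = 0.0000 and ⟨p²⟩ = 4.0999.
(Δp)² = 4.0999 − (0.0000)² = 4.0999.

4.100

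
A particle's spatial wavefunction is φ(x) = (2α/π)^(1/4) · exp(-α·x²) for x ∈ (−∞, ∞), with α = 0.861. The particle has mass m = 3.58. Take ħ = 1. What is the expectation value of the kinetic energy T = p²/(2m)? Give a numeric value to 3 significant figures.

0.120

T = −(ħ²/2m) d²/dx², so ⟨T⟩ = −(ħ²/2m) ∫ φ*·φ'' dx; with m = 3.58.
Gaussian moments: ∫x^(2j)·e^(−2αx²) dx = (2j−1)!!/(4α)^j · √(π/(2α)), odd powers integrate to 0; here √(π/(2α)) = 1.3507. Derivatives: d/dx e^(−αx²) = −2αx·e^(−αx²), d²/dx² e^(−αx²) = (4α²x² − 2α)·e^(−αx²).
⟨T⟩ = 0.12025.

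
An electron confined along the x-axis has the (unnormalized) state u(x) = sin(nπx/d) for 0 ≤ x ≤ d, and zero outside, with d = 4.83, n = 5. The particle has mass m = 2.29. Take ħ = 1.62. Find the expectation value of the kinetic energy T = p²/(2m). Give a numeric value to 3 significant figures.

6.06

T = −(ħ²/2m) d²/dx², so ⟨T⟩ = −(ħ²/2m) ∫ u*·u'' dx / ∫|u|² dx; with m = 2.29.
d/dx sin(nπx/d) = (nπ/d)·cos(nπx/d) and d²/dx² sin(nπx/d) = −(nπ/d)²·sin(nπx/d); on 0 ≤ x ≤ d, ∫sin²(nπx/d) dx = d/2 and ∫sin(nπx/d)·cos(nπx/d) dx = 0.
State is unnormalized: ∫|u|² dx = 2.4150, and ∫u*·(−ħ²/2m · u'') dx = 14.636, so ⟨T⟩ = 14.636 / 2.4150.
⟨T⟩ = 6.0605.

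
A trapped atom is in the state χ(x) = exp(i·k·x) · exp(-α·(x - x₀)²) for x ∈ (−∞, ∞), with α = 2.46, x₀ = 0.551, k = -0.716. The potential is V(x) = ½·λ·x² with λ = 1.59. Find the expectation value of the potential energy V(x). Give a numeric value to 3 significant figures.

⟨V⟩ = ∫ V(x)·|χ|² dx / ∫|χ|² dx.
Gaussian moments (u = x − x₀): ∫u^(2j)·e^(−2αu²) du = (2j−1)!!/(4α)^j · √(π/(2α)), odd powers integrate to 0; here √(π/(2α)) = 0.79908.
State is unnormalized: ∫|χ|² dx = 0.79908, and ∫χ*·V(x)·χ dx = 0.25743, so ⟨V⟩ = 0.25743 / 0.79908.
⟨V⟩ = 0.32216.

0.322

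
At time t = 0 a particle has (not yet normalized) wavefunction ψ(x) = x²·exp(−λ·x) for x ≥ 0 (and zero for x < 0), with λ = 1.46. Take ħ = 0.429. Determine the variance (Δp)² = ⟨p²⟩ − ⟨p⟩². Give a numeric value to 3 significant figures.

Compute ⟨p⟩ and ⟨p²⟩ separately; (Δp)² = ⟨p²⟩ − ⟨p⟩².
Differentiate x²·exp(−λ·x) with the product rule; every integrand then reduces to terms xʲ·e^(−2λx) on [0, ∞), with ∫₀^∞ xʲ·e^(−2λx) dx = j!/(2λ)^(j+1).
Normalization: ∫|ψ|² dx = 0.11306.
⟨p⟩ = 0.0000 and ⟨p²⟩ = 0.13077.
(Δp)² = 0.13077 − (0.0000)² = 0.13077.

0.131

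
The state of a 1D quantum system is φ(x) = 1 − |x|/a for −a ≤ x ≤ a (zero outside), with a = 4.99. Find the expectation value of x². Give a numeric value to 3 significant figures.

⟨x²⟩ = ∫ x²·|φ|² dx / ∫|φ|² dx (integrals over the domain).
φ is even, so ∫ over [−a, a] = 2∫₀ᵃ with φ = 1 − x/a there: ∫₀ᵃ (1 − x/a)² dx = a/3, ∫₀ᵃ x²(1 − x/a)² dx = a³/30, ∫₀ᵃ x⁴(1 − x/a)² dx = a⁵/105.
State is unnormalized: ∫|φ|² dx = 3.3267, and ∫φ*·x²·φ dx = 8.2834, so ⟨x²⟩ = 8.2834 / 3.3267.
⟨x²⟩ = 2.4900.

2.49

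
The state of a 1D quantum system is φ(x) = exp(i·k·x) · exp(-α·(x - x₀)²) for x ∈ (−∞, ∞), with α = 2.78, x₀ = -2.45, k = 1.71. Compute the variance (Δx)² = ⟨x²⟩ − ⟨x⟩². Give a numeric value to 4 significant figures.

0.08993

Compute ⟨x⟩ and ⟨x²⟩ separately, then (Δx)² = ⟨x²⟩ − ⟨x⟩².
Gaussian moments (u = x − x₀): ∫u^(2j)·e^(−2αu²) du = (2j−1)!!/(4α)^j · √(π/(2α)), odd powers integrate to 0; here √(π/(2α)) = 0.75169.
Normalization: ∫|φ|² dx = 0.75169.
⟨x⟩ = -2.4500 and ⟨x²⟩ = 6.0924.
(Δx)² = 6.0924 − (-2.4500)² = 0.089928.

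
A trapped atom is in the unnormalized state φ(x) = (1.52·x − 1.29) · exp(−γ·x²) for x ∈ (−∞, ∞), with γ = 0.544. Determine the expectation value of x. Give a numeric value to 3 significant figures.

⟨x⟩ = ∫ x·|φ|² dx / ∫|φ|² dx (integrals over the domain).
Expand each integrand as polynomial × e^(−2γx²) and use ∫x^(2j)·e^(−2γx²) dx = (2j−1)!!/(4γ)^j · √(π/(2γ)), odd powers → 0; here √(π/(2γ)) = 1.6993.
State is unnormalized: ∫|φ|² dx = 4.6320, and ∫φ*·x·φ dx = -3.0624, so ⟨x⟩ = -3.0624 / 4.6320.
⟨x⟩ = -0.66115.

-0.661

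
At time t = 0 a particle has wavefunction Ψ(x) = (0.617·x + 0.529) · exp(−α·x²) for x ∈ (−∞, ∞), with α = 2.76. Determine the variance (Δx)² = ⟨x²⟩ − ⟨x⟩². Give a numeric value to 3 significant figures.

Compute ⟨x⟩ and ⟨x²⟩ separately, then (Δx)² = ⟨x²⟩ − ⟨x⟩².
Expand each integrand as polynomial × e^(−2αx²) and use ∫x^(2j)·e^(−2αx²) dx = (2j−1)!!/(4α)^j · √(π/(2α)), odd powers → 0; here √(π/(2α)) = 0.75441.
Normalization: ∫|Ψ|² dx = 0.23713.
⟨x⟩ = 0.18812 and ⟨x²⟩ = 0.11045.
(Δx)² = 0.11045 − (0.18812)² = 0.075066.

0.0751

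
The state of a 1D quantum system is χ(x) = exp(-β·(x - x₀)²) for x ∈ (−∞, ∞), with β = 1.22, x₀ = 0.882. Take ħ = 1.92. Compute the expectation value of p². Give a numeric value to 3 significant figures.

p² χ = −ħ² d²χ/dx²; ⟨p²⟩ = −ħ² ∫ χ*·χ'' dx / ∫|χ|² dx.
Gaussian moments (u = x − x₀): ∫u^(2j)·e^(−2βu²) du = (2j−1)!!/(4β)^j · √(π/(2β)), odd powers integrate to 0; here √(π/(2β)) = 1.1347. Derivatives: d/dx e^(−βu²) = −2βu·e^(−βu²), d²/dx² e^(−βu²) = (4β²u² − 2β)·e^(−βu²).
State is unnormalized: ∫|χ|² dx = 1.1347, and ∫χ*·(−ħ² χ'') dx = 5.1032, so ⟨p²⟩ = 5.1032 / 1.1347.
⟨p²⟩ = 4.4974.

4.50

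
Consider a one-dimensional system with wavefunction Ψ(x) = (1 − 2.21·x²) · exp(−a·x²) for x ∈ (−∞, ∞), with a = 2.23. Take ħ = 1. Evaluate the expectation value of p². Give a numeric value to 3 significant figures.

6.23

p² Ψ = −ħ² d²Ψ/dx²; ⟨p²⟩ = −ħ² ∫ Ψ*·Ψ'' dx / ∫|Ψ|² dx.
Expand each integrand as polynomial × e^(−2ax²) and use ∫x^(2j)·e^(−2ax²) dx = (2j−1)!!/(4a)^j · √(π/(2a)), odd powers → 0; here √(π/(2a)) = 0.83928. Differentiate with the product rule, d/dx e^(−ax²) = −2ax·e^(−ax²).
State is unnormalized: ∫|Ψ|² dx = 0.57796, and ∫Ψ*·(−ħ² Ψ'') dx = 3.6032, so ⟨p²⟩ = 3.6032 / 0.57796.
⟨p²⟩ = 6.2344.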